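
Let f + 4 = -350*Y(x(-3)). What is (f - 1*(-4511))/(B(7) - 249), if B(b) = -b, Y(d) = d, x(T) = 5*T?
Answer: -9757/256 ≈ -38.113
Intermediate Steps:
f = 5246 (f = -4 - 1750*(-3) = -4 - 350*(-15) = -4 + 5250 = 5246)
(f - 1*(-4511))/(B(7) - 249) = (5246 - 1*(-4511))/(-1*7 - 249) = (5246 + 4511)/(-7 - 249) = 9757/(-256) = 9757*(-1/256) = -9757/256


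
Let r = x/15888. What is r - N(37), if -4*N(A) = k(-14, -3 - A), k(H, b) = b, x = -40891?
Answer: -199771/15888 ≈ -12.574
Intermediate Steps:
N(A) = 3/4 + A/4 (N(A) = -(-3 - A)/4 = 3/4 + A/4)
r = -40891/15888 ≈ -2.5737
r - N(37) = -40891/15888 - (3/4 + (1/4)*37) = -40891/15888 - (3/4 + 37/4) = -40891/15888 - 1*10 = -40891/15888 - 10 = -199771/15888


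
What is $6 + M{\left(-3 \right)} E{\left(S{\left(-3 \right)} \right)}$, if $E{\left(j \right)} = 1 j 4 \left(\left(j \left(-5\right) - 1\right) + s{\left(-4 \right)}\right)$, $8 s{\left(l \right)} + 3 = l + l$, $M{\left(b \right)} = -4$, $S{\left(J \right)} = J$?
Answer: $612$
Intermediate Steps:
$s{\left(l \right)} = - \frac{3}{8} + \frac{l}{4}$ ($s{\left(l \right)} = - \frac{3}{8} + \frac{l + l}{8} = - \frac{3}{8} + \frac{2 l}{8} = - \frac{3}{8} + \frac{l}{4}$)
$E{\left(j \right)} = 4 j \left(- \frac{19}{8} - 5 j\right)$ ($E{\left(j \right)} = 1 j 4 \left(\left(j \left(-5\right) - 1\right) + \left(- \frac{3}{8} + \frac{1}{4} \left(-4\right)\right)\right) = j 4 \left(\left(- 5 j - 1\right) - \frac{11}{8}\right) = 4 j \left(\left(-1 - 5 j\right) - \frac{11}{8}\right) = 4 j \left(- \frac{19}{8} - 5 j\right)$)
$6 + M{\left(-3 \right)} E{\left(S{\left(-3 \right)} \right)} = 6 - 4 \left(\left(- \frac{1}{2}\right) \left(-3\right) \left(19 + 40 \left(-3\right)\right)\right) = 6 - 4 \left(\left(- \frac{1}{2}\right) \left(-3\right) \left(19 - 120\right)\right) = 6 - 4 \left(\left(- \frac{1}{2}\right) \left(-3\right) \left(-101\right)\right) = 6 - -606 = 6 + 606 = 612$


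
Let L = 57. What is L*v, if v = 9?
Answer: 513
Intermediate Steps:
L*v = 57*9 = 513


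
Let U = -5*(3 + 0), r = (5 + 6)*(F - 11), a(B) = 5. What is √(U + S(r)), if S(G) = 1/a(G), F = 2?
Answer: I*√370/5 ≈ 3.8471*I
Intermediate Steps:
r = -99 (r = (5 + 6)*(2 - 11) = 11*(-9) = -99)
U = -15 (U = -5*3 = -15)
S(G) = ⅕ (S(G) = 1/5 = ⅕)
√(U + S(r)) = √(-15 + ⅕) = √(-74/5) = I*√370/5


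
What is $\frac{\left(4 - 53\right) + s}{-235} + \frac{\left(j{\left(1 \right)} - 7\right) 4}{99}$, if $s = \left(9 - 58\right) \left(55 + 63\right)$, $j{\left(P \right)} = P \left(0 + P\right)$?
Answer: $\frac{190543}{7755} \approx 24.57$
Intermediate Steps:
$j{\left(P \right)} = P^{2}$ ($j{\left(P \right)} = P P = P^{2}$)
$s = -5782$ ($s = \left(-49\right) 118 = -5782$)
$\frac{\left(4 - 53\right) + s}{-235} + \frac{\left(j{\left(1 \right)} - 7\right) 4}{99} = \frac{\left(4 - 53\right) - 5782}{-235} + \frac{\left(1^{2} - 7\right) 4}{99} = \left(-49 - 5782\right) \left(- \frac{1}{235}\right) + \left(1 - 7\right) 4 \cdot \frac{1}{99} = \left(-5831\right) \left(- \frac{1}{235}\right) + \left(-6\right) 4 \cdot \frac{1}{99} = \frac{5831}{235} - \frac{8}{33} = \frac{190543}{7755}$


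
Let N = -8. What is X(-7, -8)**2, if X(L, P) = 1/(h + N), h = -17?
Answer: 1/625 ≈ 0.0016000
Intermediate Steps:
X(L, P) = -1/25 (X(L, P) = 1/(-17 - 8) = 1/(-25) = -1/25)
X(-7, -8)**2 = (-1/25)**2 = 1/625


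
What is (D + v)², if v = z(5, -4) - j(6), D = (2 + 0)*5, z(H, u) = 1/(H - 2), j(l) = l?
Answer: 169/9 ≈ 18.778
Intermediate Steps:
z(H, u) = 1/(-2 + H)
D = 10 (D = 2*5 = 10)
v = -17/3 (v = 1/(-2 + 5) - 1*6 = 1/3 - 6 = ⅓ - 6 = -17/3 ≈ -5.6667)
(D + v)² = (10 - 17/3)² = (13/3)² = 169/9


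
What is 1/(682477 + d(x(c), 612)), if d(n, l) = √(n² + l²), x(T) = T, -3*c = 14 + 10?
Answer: 682477/465774480921 - 4*√23413/465774480921 ≈ 1.4639e-6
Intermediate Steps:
c = -8 (c = -(14 + 10)/3 = -⅓*24 = -8)
d(n, l) = √(l² + n²)
1/(682477 + d(x(c), 612)) = 1/(682477 + √(612² + (-8)²)) = 1/(682477 + √(374544 + 64)) = 1/(682477 + √374608) = 1/(682477 + 4*√23413)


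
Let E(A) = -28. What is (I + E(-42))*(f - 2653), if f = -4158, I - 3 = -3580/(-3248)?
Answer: 18881065/116 ≈ 1.6277e+5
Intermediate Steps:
I = 3331/812 (I = 3 - 3580/(-3248) = 3 - 3580*(-1/3248) = 3 + 895/812 = 3331/812 ≈ 4.1022)
(I + E(-42))*(f - 2653) = (3331/812 - 28)*(-4158 - 2653) = -19405/812*(-6811) = 18881065/116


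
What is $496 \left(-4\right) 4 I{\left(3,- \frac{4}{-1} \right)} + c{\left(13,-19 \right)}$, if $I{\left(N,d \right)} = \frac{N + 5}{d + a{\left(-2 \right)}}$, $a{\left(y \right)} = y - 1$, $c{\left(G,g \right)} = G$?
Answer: $-63475$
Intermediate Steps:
$a{\left(y \right)} = -1 + y$
$I{\left(N,d \right)} = \frac{5 + N}{-3 + d}$ ($I{\left(N,d \right)} = \frac{N + 5}{d - 3} = \frac{5 + N}{d - 3} = \frac{5 + N}{-3 + d}$)
$496 \left(-4\right) 4 I{\left(3,- \frac{4}{-1} \right)} + c{\left(13,-19 \right)} = 496 \left(-4\right) 4 \frac{5 + 3}{-3 - \frac{4}{-1}} + 13 = 496 \left(- 16 \frac{1}{-3 - -4} \cdot 8\right) + 13 = 496 \left(- 16 \frac{1}{-3 + 4} \cdot 8\right) + 13 = 496 \left(- 16 \cdot 1^{-1} \cdot 8\right) + 13 = 496 \left(- 16 \cdot 1 \cdot 8\right) + 13 = 496 \left(\left(-16\right) 8\right) + 13 = 496 \left(-128\right) + 13 = -63488 + 13 = -63475$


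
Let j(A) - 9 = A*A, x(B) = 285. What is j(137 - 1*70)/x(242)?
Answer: 4498/285 ≈ 15.782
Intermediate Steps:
j(A) = 9 + A² (j(A) = 9 + A*A = 9 + A²)
j(137 - 1*70)/x(242) = (9 + (137 - 1*70)²)/285 = (9 + (137 - 70)²)*(1/285) = (9 + 67²)*(1/285) = (9 + 4489)*(1/285) = 4498*(1/285) = 4498/285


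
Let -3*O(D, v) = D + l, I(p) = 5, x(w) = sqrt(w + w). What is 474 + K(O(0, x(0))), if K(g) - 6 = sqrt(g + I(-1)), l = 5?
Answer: 480 + sqrt(30)/3 ≈ 481.83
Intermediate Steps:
x(w) = sqrt(2)*sqrt(w) (x(w) = sqrt(2*w) = sqrt(2)*sqrt(w))
O(D, v) = -5/3 - D/3 (O(D, v) = -(D + 5)/3 = -(5 + D)/3 = -5/3 - D/3)
K(g) = 6 + sqrt(5 + g) (K(g) = 6 + sqrt(g + 5) = 6 + sqrt(5 + g))
474 + K(O(0, x(0))) = 474 + (6 + sqrt(5 + (-5/3 - 1/3*0))) = 474 + (6 + sqrt(5 + (-5/3 + 0))) = 474 + (6 + sqrt(5 - 5/3)) = 474 + (6 + sqrt(10/3)) = 474 + (6 + sqrt(30)/3) = 480 + sqrt(30)/3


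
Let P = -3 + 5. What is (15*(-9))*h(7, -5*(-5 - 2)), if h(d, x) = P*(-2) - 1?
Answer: 675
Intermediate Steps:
P = 2
h(d, x) = -5 (h(d, x) = 2*(-2) - 1 = -4 - 1 = -5)
(15*(-9))*h(7, -5*(-5 - 2)) = (15*(-9))*(-5) = -135*(-5) = 675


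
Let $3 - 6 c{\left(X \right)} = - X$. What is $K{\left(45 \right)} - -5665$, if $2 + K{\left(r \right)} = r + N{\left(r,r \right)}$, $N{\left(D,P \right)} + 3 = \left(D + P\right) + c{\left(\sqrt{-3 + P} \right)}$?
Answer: $\frac{11591}{2} + \frac{\sqrt{42}}{6} \approx 5796.6$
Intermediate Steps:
$c{\left(X \right)} = \frac{1}{2} + \frac{X}{6}$ ($c{\left(X \right)} = \frac{1}{2} - \frac{\left(-1\right) X}{6} = \frac{1}{2} + \frac{X}{6}$)
$N{\left(D,P \right)} = - \frac{5}{2} + D + P + \frac{\sqrt{-3 + P}}{6}$ ($N{\left(D,P \right)} = -3 + \left(\left(D + P\right) + \left(\frac{1}{2} + \frac{\sqrt{-3 + P}}{6}\right)\right) = -3 + \left(\frac{1}{2} + D + P + \frac{\sqrt{-3 + P}}{6}\right) = - \frac{5}{2} + D + P + \frac{\sqrt{-3 + P}}{6}$)
$K{\left(r \right)} = - \frac{9}{2} + 3 r + \frac{\sqrt{-3 + r}}{6}$ ($K{\left(r \right)} = -2 + \left(r + \left(- \frac{5}{2} + r + r + \frac{\sqrt{-3 + r}}{6}\right)\right) = -2 + \left(r + \left(- \frac{5}{2} + 2 r + \frac{\sqrt{-3 + r}}{6}\right)\right) = -2 + \left(- \frac{5}{2} + 3 r + \frac{\sqrt{-3 + r}}{6}\right) = - \frac{9}{2} + 3 r + \frac{\sqrt{-3 + r}}{6}$)
$K{\left(45 \right)} - -5665 = \left(- \frac{9}{2} + 3 \cdot 45 + \frac{\sqrt{-3 + 45}}{6}\right) - -5665 = \left(- \frac{9}{2} + 135 + \frac{\sqrt{42}}{6}\right) + \left(5727 - 62\right) = \left(\frac{261}{2} + \frac{\sqrt{42}}{6}\right) + 5665 = \frac{11591}{2} + \frac{\sqrt{42}}{6}$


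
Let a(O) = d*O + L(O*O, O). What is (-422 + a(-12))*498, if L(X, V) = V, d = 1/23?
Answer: -4977012/23 ≈ -2.1639e+5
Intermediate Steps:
d = 1/23 ≈ 0.043478
a(O) = 24*O/23 (a(O) = O/23 + O = 24*O/23)
(-422 + a(-12))*498 = (-422 + (24/23)*(-12))*498 = (-422 - 288/23)*498 = -9994/23*498 = -4977012/23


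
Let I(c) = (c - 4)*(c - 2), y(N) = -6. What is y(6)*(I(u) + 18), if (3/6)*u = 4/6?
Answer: -356/3 ≈ -118.67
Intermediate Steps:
u = 4/3 (u = 2*(4/6) = 2*(4*(⅙)) = 2*(⅔) = 4/3 ≈ 1.3333)
I(c) = (-4 + c)*(-2 + c)
y(6)*(I(u) + 18) = -6*((8 + (4/3)² - 6*4/3) + 18) = -6*((8 + 16/9 - 8) + 18) = -6*(16/9 + 18) = -6*178/9 = -356/3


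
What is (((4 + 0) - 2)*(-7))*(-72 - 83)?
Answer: 2170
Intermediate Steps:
(((4 + 0) - 2)*(-7))*(-72 - 83) = ((4 - 2)*(-7))*(-155) = (2*(-7))*(-155) = -14*(-155) = 2170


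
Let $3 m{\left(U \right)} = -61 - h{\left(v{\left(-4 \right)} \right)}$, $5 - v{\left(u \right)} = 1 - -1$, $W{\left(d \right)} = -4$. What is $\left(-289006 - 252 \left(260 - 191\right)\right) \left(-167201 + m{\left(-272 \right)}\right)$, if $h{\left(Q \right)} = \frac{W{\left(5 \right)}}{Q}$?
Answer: $\frac{461119293272}{9} \approx 5.1235 \cdot 10^{10}$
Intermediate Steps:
$v{\left(u \right)} = 3$ ($v{\left(u \right)} = 5 - \left(1 - -1\right) = 5 - \left(1 + 1\right) = 5 - 2 = 3$)
$h{\left(Q \right)} = - \frac{4}{Q}$
$m{\left(U \right)} = - \frac{179}{9}$ ($m{\left(U \right)} = \frac{-61 - - \frac{4}{3}}{3} = \frac{-61 + \frac{4}{3}}{3} = \frac{1}{3} \left(- \frac{179}{3}\right) = - \frac{179}{9}$)
$\left(-289006 - 252 \left(260 - 191\right)\right) \left(-167201 + m{\left(-272 \right)}\right) = \left(-289006 - 252 \left(260 - 191\right)\right) \left(-167201 - \frac{179}{9}\right) = \left(-289006 - 17388\right) \left(- \frac{1504988}{9}\right) = \left(-306394\right) \left(- \frac{1504988}{9}\right) = \frac{461119293272}{9}$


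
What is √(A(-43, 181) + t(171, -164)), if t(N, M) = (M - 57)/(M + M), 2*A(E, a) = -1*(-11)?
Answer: 45*√82/164 ≈ 2.4847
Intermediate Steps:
A(E, a) = 11/2 (A(E, a) = (-1*(-11))/2 = (½)*11 = 11/2)
t(N, M) = (-57 + M)/(2*M) (t(N, M) = (-57 + M)/((2*M)) = (-57 + M)*(1/(2*M)) = (-57 + M)/(2*M))
√(A(-43, 181) + t(171, -164)) = √(11/2 + (½)*(-57 - 164)/(-164)) = √(11/2 + (½)*(-1/164)*(-221)) = √(11/2 + 221/328) = √(2025/328) = 45*√82/164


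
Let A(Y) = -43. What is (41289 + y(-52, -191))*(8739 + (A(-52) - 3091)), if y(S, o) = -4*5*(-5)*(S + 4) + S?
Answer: 204229385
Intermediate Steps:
y(S, o) = 400 + 101*S (y(S, o) = -(-100)*(4 + S) + S = -4*(-100 - 25*S) + S = (400 + 100*S) + S = 400 + 101*S)
(41289 + y(-52, -191))*(8739 + (A(-52) - 3091)) = (41289 + (400 + 101*(-52)))*(8739 + (-43 - 3091)) = (41289 + (400 - 5252))*(8739 - 3134) = (41289 - 4852)*5605 = 36437*5605 = 204229385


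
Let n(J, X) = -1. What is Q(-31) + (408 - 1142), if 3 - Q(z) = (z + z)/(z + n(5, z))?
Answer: -11727/16 ≈ -732.94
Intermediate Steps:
Q(z) = 3 - 2*z/(-1 + z) (Q(z) = 3 - (z + z)/(z - 1) = 3 - 2*z/(-1 + z))
Q(-31) + (408 - 1142) = (-3 - 31)/(-1 - 31) + (408 - 1142) = -34/(-32) - 734 = -1/32*(-34) - 734 = 17/16 - 734 = -11727/16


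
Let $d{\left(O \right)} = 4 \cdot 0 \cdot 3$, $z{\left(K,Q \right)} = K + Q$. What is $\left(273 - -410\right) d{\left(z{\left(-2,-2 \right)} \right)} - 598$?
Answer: $-598$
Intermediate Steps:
$d{\left(O \right)} = 0$ ($d{\left(O \right)} = 0 \cdot 3 = 0$)
$\left(273 - -410\right) d{\left(z{\left(-2,-2 \right)} \right)} - 598 = \left(273 - -410\right) 0 - 598 = \left(273 + 410\right) 0 - 598 = 683 \cdot 0 - 598 = 0 - 598 = -598$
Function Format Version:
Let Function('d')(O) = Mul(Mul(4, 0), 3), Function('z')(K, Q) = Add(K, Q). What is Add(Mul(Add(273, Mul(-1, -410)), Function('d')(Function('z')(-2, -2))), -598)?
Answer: -598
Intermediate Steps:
Function('d')(O) = 0 (Function('d')(O) = Mul(0, 3) = 0)
Add(Mul(Add(273, Mul(-1, -410)), Function('d')(Function('z')(-2, -2))), -598) = Add(Mul(Add(273, Mul(-1, -410)), 0), -598) = Add(Mul(Add(273, 410), 0), -598) = Add(Mul(683, 0), -598) = Add(0, -598) = -598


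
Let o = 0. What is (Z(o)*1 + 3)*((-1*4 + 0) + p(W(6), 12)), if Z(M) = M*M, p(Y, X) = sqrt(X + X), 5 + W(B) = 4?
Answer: -12 + 6*sqrt(6) ≈ 2.6969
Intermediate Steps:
W(B) = -1 (W(B) = -5 + 4 = -1)
p(Y, X) = sqrt(2)*sqrt(X) (p(Y, X) = sqrt(2*X) = sqrt(2)*sqrt(X))
Z(M) = M**2
(Z(o)*1 + 3)*((-1*4 + 0) + p(W(6), 12)) = (0**2*1 + 3)*((-1*4 + 0) + sqrt(2)*sqrt(12)) = (0*1 + 3)*((-4 + 0) + sqrt(2)*(2*sqrt(3))) = (0 + 3)*(-4 + 2*sqrt(6)) = 3*(-4 + 2*sqrt(6)) = -12 + 6*sqrt(6)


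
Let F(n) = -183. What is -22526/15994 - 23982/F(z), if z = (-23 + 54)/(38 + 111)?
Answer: 63240975/487817 ≈ 129.64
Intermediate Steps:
z = 31/149 ≈ 0.20805
-22526/15994 - 23982/F(z) = -22526/15994 - 23982/(-183) = -22526*1/15994 - 23982*(-1/183) = -11263/7997 + 7994/61 = 63240975/487817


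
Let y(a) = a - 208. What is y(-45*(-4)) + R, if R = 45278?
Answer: 45250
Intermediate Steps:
y(a) = -208 + a
y(-45*(-4)) + R = (-208 - 45*(-4)) + 45278 = (-208 + 180) + 45278 = -28 + 45278 = 45250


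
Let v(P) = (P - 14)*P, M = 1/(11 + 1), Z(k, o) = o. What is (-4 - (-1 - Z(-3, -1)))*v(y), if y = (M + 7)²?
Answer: -37635025/5184 ≈ -7259.8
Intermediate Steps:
M = 1/12 ≈ 0.083333
y = 7225/144 (y = (1/12 + 7)² = (85/12)² = 7225/144 ≈ 50.174)
v(P) = P*(-14 + P) (v(P) = (-14 + P)*P = P*(-14 + P))
(-4 - (-1 - Z(-3, -1)))*v(y) = (-4 - (-1 - 1*(-1)))*(7225*(-14 + 7225/144)/144) = (-4 - (-1 + 1))*((7225/144)*(5209/144)) = (-4 - 1*0)*(37635025/20736) = (-4 + 0)*(37635025/20736) = -4*37635025/20736 = -37635025/5184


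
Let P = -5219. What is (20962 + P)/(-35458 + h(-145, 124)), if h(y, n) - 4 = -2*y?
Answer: -15743/35164 ≈ -0.44770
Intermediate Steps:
h(y, n) = 4 - 2*y
(20962 + P)/(-35458 + h(-145, 124)) = (20962 - 5219)/(-35458 + (4 - 2*(-145))) = 15743/(-35458 + (4 + 290)) = 15743/(-35458 + 294) = 15743/(-35164) = 15743*(-1/35164) = -15743/35164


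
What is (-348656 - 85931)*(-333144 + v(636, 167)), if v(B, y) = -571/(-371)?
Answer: 53713150967711/371 ≈ 1.4478e+11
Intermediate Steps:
v(B, y) = 571/371 (v(B, y) = -571*(-1/371) = 571/371)
(-348656 - 85931)*(-333144 + v(636, 167)) = (-348656 - 85931)*(-333144 + 571/371) = -434587*(-123595853/371) = 53713150967711/371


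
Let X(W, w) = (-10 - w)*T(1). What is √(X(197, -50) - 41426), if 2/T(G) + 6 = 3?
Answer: I*√373074/3 ≈ 203.6*I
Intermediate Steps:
T(G) = -⅔ (T(G) = 2/(-6 + 3) = 2/(-3) = 2*(-⅓) = -⅔)
X(W, w) = 20/3 + 2*w/3 (X(W, w) = (-10 - w)*(-⅔) = 20/3 + 2*w/3)
√(X(197, -50) - 41426) = √((20/3 + (⅔)*(-50)) - 41426) = √((20/3 - 100/3) - 41426) = √(-80/3 - 41426) = √(-124358/3) = I*√373074/3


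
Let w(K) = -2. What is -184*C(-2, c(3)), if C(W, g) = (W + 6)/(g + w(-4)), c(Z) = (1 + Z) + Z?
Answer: -736/5 ≈ -147.20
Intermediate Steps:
c(Z) = 1 + 2*Z
C(W, g) = (6 + W)/(-2 + g) (C(W, g) = (W + 6)/(g - 2) = (6 + W)/(-2 + g))
-184*C(-2, c(3)) = -184*(6 - 2)/(-2 + (1 + 2*3)) = -184*4/(-2 + (1 + 6)) = -184*4/(-2 + 7) = -184*4/5 = -184*⅘ = -736/5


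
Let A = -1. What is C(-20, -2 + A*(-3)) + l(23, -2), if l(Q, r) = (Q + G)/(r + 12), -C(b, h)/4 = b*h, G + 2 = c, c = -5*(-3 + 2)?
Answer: 413/5 ≈ 82.600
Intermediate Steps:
c = 5 (c = -5*(-1) = 5)
G = 3 (G = -2 + 5 = 3)
C(b, h) = -4*b*h
l(Q, r) = (3 + Q)/(12 + r) (l(Q, r) = (Q + 3)/(r + 12) = (3 + Q)/(12 + r))
C(-20, -2 + A*(-3)) + l(23, -2) = -4*(-20)*(-2 - 1*(-3)) + (3 + 23)/(12 - 2) = -4*(-20)*(-2 + 3) + 26/10 = -4*(-20)*1 + (⅒)*26 = 80 + 13/5 = 413/5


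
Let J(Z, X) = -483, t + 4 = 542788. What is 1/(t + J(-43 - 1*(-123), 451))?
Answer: 1/542301 ≈ 1.8440e-6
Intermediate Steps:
t = 542784 (t = -4 + 542788 = 542784)
1/(t + J(-43 - 1*(-123), 451)) = 1/(542784 - 483) = 1/542301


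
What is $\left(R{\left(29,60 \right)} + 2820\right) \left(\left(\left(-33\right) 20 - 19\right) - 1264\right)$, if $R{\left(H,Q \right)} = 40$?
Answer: $-5556980$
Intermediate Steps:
$\left(R{\left(29,60 \right)} + 2820\right) \left(\left(\left(-33\right) 20 - 19\right) - 1264\right) = \left(40 + 2820\right) \left(\left(\left(-33\right) 20 - 19\right) - 1264\right) = 2860 \left(\left(-660 - 19\right) - 1264\right) = 2860 \left(-679 - 1264\right) = 2860 \left(-1943\right) = -5556980$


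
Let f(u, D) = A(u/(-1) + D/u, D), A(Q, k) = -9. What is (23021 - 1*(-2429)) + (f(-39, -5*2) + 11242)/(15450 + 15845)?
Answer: 796468983/31295 ≈ 25450.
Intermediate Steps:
f(u, D) = -9
(23021 - 1*(-2429)) + (f(-39, -5*2) + 11242)/(15450 + 15845) = (23021 - 1*(-2429)) + (-9 + 11242)/(15450 + 15845) = (23021 + 2429) + 11233/31295 = 25450 + 11233*(1/31295) = 25450 + 11233/31295 = 796468983/31295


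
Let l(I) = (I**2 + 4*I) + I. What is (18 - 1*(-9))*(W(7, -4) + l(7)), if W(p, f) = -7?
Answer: 2079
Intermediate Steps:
l(I) = I**2 + 5*I
(18 - 1*(-9))*(W(7, -4) + l(7)) = (18 - 1*(-9))*(-7 + 7*(5 + 7)) = (18 + 9)*(-7 + 7*12) = 27*(-7 + 84) = 27*77 = 2079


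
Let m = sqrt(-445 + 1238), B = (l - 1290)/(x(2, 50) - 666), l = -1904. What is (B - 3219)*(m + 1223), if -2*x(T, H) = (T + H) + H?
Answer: -2818805867/717 - 2304829*sqrt(793)/717 ≈ -4.0219e+6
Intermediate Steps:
x(T, H) = -H - T/2 (x(T, H) = -((T + H) + H)/2 = -((H + T) + H)/2 = -(T + 2*H)/2 = -H - T/2)
B = 3194/717 (B = (-1904 - 1290)/((-1*50 - 1/2*2) - 666) = -3194/((-50 - 1) - 666) = -3194/(-51 - 666) = -3194/(-717) = -3194*(-1/717) = 3194/717 ≈ 4.4547)
m = sqrt(793) ≈ 28.160
(B - 3219)*(m + 1223) = (3194/717 - 3219)*(sqrt(793) + 1223) = -2304829*(1223 + sqrt(793))/717 = -2818805867/717 - 2304829*sqrt(793)/717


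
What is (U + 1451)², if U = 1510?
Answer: 8767521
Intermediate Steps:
(U + 1451)² = (1510 + 1451)² = 2961² = 8767521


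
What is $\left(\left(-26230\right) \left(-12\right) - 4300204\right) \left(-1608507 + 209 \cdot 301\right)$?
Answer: $6159894275512$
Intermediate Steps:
$\left(\left(-26230\right) \left(-12\right) - 4300204\right) \left(-1608507 + 209 \cdot 301\right) = \left(314760 - 4300204\right) \left(-1608507 + 62909\right) = \left(-3985444\right) \left(-1545598\right) = 6159894275512$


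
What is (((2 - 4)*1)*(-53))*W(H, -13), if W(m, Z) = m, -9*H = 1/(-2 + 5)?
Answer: -106/27 ≈ -3.9259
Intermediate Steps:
H = -1/27 (H = -1/(9*(-2 + 5)) = -1/9/3 = -1/9*1/3 = -1/27 ≈ -0.037037)
(((2 - 4)*1)*(-53))*W(H, -13) = (((2 - 4)*1)*(-53))*(-1/27) = (-2*1*(-53))*(-1/27) = -2*(-53)*(-1/27) = 106*(-1/27) = -106/27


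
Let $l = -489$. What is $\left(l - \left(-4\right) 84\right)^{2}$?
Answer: $23409$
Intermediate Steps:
$\left(l - \left(-4\right) 84\right)^{2} = \left(-489 - \left(-4\right) 84\right)^{2} = \left(-489 - -336\right)^{2} = \left(-489 + 336\right)^{2} = \left(-153\right)^{2} = 23409$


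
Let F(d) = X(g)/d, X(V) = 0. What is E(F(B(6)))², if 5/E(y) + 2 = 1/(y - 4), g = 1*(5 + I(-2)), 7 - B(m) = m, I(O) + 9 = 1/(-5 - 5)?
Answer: 400/81 ≈ 4.9383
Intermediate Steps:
I(O) = -91/10 (I(O) = -9 + 1/(-5 - 5) = -9 + 1/(-10) = -9 - ⅒ = -91/10)
B(m) = 7 - m
g = -41/10 (g = 1*(5 - 91/10) = 1*(-41/10) = -41/10 ≈ -4.1000)
F(d) = 0 (F(d) = 0/d = 0)
E(y) = 5/(-2 + 1/(-4 + y)) (E(y) = 5/(-2 + 1/(y - 4)) = 5/(-2 + 1/(-4 + y)))
E(F(B(6)))² = (5*(4 - 1*0)/(-9 + 2*0))² = (5*(4 + 0)/(-9 + 0))² = (5*4/(-9))² = (5*(-⅑)*4)² = (-20/9)² = 400/81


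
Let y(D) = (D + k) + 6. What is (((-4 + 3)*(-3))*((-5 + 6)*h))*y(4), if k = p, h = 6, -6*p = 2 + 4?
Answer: 162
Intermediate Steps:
p = -1 (p = -(2 + 4)/6 = -1/6*6 = -1)
k = -1
y(D) = 5 + D (y(D) = (D - 1) + 6 = (-1 + D) + 6 = 5 + D)
(((-4 + 3)*(-3))*((-5 + 6)*h))*y(4) = (((-4 + 3)*(-3))*((-5 + 6)*6))*(5 + 4) = ((-1*(-3))*(1*6))*9 = (3*6)*9 = 18*9 = 162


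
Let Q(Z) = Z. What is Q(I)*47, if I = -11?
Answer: -517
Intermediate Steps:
Q(I)*47 = -11*47 = -517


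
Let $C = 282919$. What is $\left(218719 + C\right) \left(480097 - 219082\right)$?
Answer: $130935042570$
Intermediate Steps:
$\left(218719 + C\right) \left(480097 - 219082\right) = \left(218719 + 282919\right) \left(480097 - 219082\right) = 501638 \cdot 261015 = 130935042570$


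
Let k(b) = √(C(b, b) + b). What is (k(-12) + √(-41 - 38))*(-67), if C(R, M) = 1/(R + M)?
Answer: I*(-67*√79 - 1139*√6/12) ≈ -828.01*I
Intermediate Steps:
C(R, M) = 1/(M + R)
k(b) = √(b + 1/(2*b)) (k(b) = √(1/(b + b) + b) = √(1/(2*b) + b) = √(b + 1/(2*b)))
(k(-12) + √(-41 - 38))*(-67) = (√(2/(-12) + 4*(-12))/2 + √(-41 - 38))*(-67) = (√(2*(-1/12) - 48)/2 + √(-79))*(-67) = (√(-⅙ - 48)/2 + I*√79)*(-67) = (√(-289/6)/2 + I*√79)*(-67) = ((17*I*√6/6)/2 + I*√79)*(-67) = (17*I*√6/12 + I*√79)*(-67) = (I*√79 + 17*I*√6/12)*(-67) = -67*I*√79 - 1139*I*√6/12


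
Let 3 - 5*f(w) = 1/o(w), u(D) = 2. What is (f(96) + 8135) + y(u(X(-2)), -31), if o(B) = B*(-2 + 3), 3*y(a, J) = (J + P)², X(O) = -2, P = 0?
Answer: 1352949/160 ≈ 8455.9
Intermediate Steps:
y(a, J) = J²/3 (y(a, J) = (J + 0)²/3 = J²/3)
o(B) = B (o(B) = B*1 = B)
f(w) = ⅗ - 1/(5*w)
(f(96) + 8135) + y(u(X(-2)), -31) = ((⅕)*(-1 + 3*96)/96 + 8135) + (⅓)*(-31)² = ((⅕)*(1/96)*(-1 + 288) + 8135) + (⅓)*961 = ((⅕)*(1/96)*287 + 8135) + 961/3 = (287/480 + 8135) + 961/3 = 3905087/480 + 961/3 = 1352949/160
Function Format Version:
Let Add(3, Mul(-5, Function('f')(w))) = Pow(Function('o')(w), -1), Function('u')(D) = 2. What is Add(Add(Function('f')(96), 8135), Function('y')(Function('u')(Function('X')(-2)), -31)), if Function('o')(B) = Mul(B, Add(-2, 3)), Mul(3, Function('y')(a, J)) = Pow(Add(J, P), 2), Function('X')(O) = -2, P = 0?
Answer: Rational(1352949, 160) ≈ 8455.9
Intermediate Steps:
Function('y')(a, J) = Mul(Rational(1, 3), Pow(J, 2)) (Function('y')(a, J) = Mul(Rational(1, 3), Pow(Add(J, 0), 2)) = Mul(Rational(1, 3), Pow(J, 2)))
Function('o')(B) = B (Function('o')(B) = Mul(B, 1) = B)
Function('f')(w) = Add(Rational(3, 5), Mul(Rational(-1, 5), Pow(w, -1)))
Add(Add(Function('f')(96), 8135), Function('y')(Function('u')(Function('X')(-2)), -31)) = Add(Add(Mul(Rational(1, 5), Pow(96, -1), Add(-1, Mul(3, 96))), 8135), Mul(Rational(1, 3), Pow(-31, 2))) = Add(Add(Mul(Rational(1, 5), Rational(1, 96), Add(-1, 288)), 8135), Mul(Rational(1, 3), 961)) = Add(Add(Mul(Rational(1, 5), Rational(1, 96), 287), 8135), Rational(961, 3)) = Add(Add(Rational(287, 480), 8135), Rational(961, 3)) = Add(Rational(3905087, 480), Rational(961, 3)) = Rational(1352949, 160)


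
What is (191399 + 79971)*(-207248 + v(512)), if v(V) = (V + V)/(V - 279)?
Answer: -13103849431200/233 ≈ -5.6240e+10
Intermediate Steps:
v(V) = 2*V/(-279 + V) (v(V) = (2*V)/(-279 + V) = 2*V/(-279 + V))
(191399 + 79971)*(-207248 + v(512)) = (191399 + 79971)*(-207248 + 2*512/(-279 + 512)) = 271370*(-207248 + 2*512/233) = 271370*(-207248 + 2*512*(1/233)) = 271370*(-207248 + 1024/233) = 271370*(-48287760/233) = -13103849431200/233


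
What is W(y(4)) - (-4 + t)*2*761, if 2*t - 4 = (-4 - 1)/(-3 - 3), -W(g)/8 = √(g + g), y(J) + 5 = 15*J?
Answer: 14459/6 - 8*√110 ≈ 2325.9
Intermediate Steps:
y(J) = -5 + 15*J
W(g) = -8*√2*√g (W(g) = -8*√(g + g) = -8*√2*√g)
t = 29/12 (t = 2 + ((-4 - 1)/(-3 - 3))/2 = 2 + (-5/(-6))/2 = 2 + (-5*(-⅙))/2 = 2 + (½)*(⅚) = 2 + 5/12 = 29/12 ≈ 2.4167)
W(y(4)) - (-4 + t)*2*761 = -8*√2*√(-5 + 15*4) - (-4 + 29/12)*2*761 = -8*√2*√(-5 + 60) - (-19/12*2)*761 = -8*√2*√55 - (-19)*761/6 = -8*√110 - 1*(-14459/6) = -8*√110 + 14459/6 = 14459/6 - 8*√110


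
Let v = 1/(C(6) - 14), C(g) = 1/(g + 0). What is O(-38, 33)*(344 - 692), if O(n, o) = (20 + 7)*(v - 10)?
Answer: 7855056/83 ≈ 94639.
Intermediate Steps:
C(g) = 1/g
v = -6/83 (v = 1/(1/6 - 14) = 1/(-83/6) = -6/83 ≈ -0.072289)
O(n, o) = -22572/83 (O(n, o) = (20 + 7)*(-6/83 - 10) = 27*(-836/83) = -22572/83)
O(-38, 33)*(344 - 692) = -22572*(344 - 692)/83 = -22572/83*(-348) = 7855056/83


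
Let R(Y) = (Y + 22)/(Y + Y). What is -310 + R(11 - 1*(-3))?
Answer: -2161/7 ≈ -308.71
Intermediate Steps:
R(Y) = (22 + Y)/(2*Y) (R(Y) = (22 + Y)/((2*Y)) = (22 + Y)*(1/(2*Y)) = (22 + Y)/(2*Y))
-310 + R(11 - 1*(-3)) = -310 + (22 + (11 - 1*(-3)))/(2*(11 - 1*(-3))) = -310 + (22 + (11 + 3))/(2*(11 + 3)) = -310 + (½)*(22 + 14)/14 = -310 + (½)*(1/14)*36 = -310 + 9/7 = -2161/7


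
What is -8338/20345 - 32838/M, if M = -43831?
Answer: 302626232/891741695 ≈ 0.33937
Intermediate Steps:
-8338/20345 - 32838/M = -8338/20345 - 32838/(-43831) = -8338*1/20345 - 32838*(-1/43831) = -8338/20345 + 32838/43831 = 302626232/891741695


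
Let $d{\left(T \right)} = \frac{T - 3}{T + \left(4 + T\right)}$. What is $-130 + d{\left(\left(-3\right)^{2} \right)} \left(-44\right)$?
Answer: $-142$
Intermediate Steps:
$d{\left(T \right)} = \frac{-3 + T}{4 + 2 T}$
$-130 + d{\left(\left(-3\right)^{2} \right)} \left(-44\right) = -130 + \frac{-3 + \left(-3\right)^{2}}{2 \left(2 + \left(-3\right)^{2}\right)} \left(-44\right) = -130 + \frac{-3 + 9}{2 \left(2 + 9\right)} \left(-44\right) = -130 + \frac{1}{2} \cdot \frac{1}{11} \cdot 6 \left(-44\right) = -130 + \frac{3}{11} \left(-44\right) = -130 - 12 = -142$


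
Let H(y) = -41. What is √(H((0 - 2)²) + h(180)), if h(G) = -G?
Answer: I*√221 ≈ 14.866*I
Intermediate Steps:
√(H((0 - 2)²) + h(180)) = √(-41 - 1*180) = √(-41 - 180) = √(-221) = I*√221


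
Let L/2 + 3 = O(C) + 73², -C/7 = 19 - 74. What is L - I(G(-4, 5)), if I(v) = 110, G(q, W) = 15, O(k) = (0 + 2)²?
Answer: 10550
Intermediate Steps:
C = 385 (C = -7*(19 - 74) = -7*(-55) = 385)
O(k) = 4 (O(k) = 2² = 4)
L = 10660 (L = -6 + 2*(4 + 73²) = -6 + 2*(4 + 5329) = -6 + 2*5333 = -6 + 10666 = 10660)
L - I(G(-4, 5)) = 10660 - 1*110 = 10660 - 110 = 10550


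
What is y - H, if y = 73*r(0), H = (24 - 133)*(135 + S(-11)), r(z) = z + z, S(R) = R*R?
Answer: 27904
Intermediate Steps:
S(R) = R**2
r(z) = 2*z
H = -27904 (H = (24 - 133)*(135 + (-11)**2) = -109*(135 + 121) = -109*256 = -27904)
y = 0 (y = 73*(2*0) = 73*0 = 0)
y - H = 0 - 1*(-27904) = 0 + 27904 = 27904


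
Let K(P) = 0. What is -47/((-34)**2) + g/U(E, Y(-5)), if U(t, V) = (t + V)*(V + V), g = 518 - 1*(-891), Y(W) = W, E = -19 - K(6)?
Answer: 404381/69360 ≈ 5.8302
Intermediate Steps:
E = -19 (E = -19 - 1*0 = -19 + 0 = -19)
g = 1409 (g = 518 + 891 = 1409)
U(t, V) = 2*V*(V + t) (U(t, V) = (V + t)*(2*V) = 2*V*(V + t))
-47/((-34)**2) + g/U(E, Y(-5)) = -47/((-34)**2) + 1409/((2*(-5)*(-5 - 19))) = -47/1156 + 1409/((2*(-5)*(-24))) = -47*1/1156 + 1409/240 = -47/1156 + 1409*(1/240) = -47/1156 + 1409/240 = 404381/69360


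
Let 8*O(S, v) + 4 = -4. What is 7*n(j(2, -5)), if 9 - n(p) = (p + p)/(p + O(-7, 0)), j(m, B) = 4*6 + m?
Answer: 1211/25 ≈ 48.440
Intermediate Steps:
j(m, B) = 24 + m
O(S, v) = -1 (O(S, v) = -1/2 + (1/8)*(-4) = -1/2 - 1/2 = -1)
n(p) = 9 - 2*p/(-1 + p) (n(p) = 9 - (p + p)/(p - 1) = 9 - 2*p/(-1 + p))
7*n(j(2, -5)) = 7*((-9 + 7*(24 + 2))/(-1 + (24 + 2))) = 7*((-9 + 7*26)/(-1 + 26)) = 7*((-9 + 182)/25) = 7*((1/25)*173) = 7*(173/25) = 1211/25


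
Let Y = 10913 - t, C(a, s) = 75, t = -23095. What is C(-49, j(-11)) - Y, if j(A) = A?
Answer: -33933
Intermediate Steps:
Y = 34008 (Y = 10913 - 1*(-23095) = 10913 + 23095 = 34008)
C(-49, j(-11)) - Y = 75 - 1*34008 = 75 - 34008 = -33933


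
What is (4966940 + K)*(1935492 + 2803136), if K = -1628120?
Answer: 15821425938960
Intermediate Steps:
(4966940 + K)*(1935492 + 2803136) = (4966940 - 1628120)*(1935492 + 2803136) = 3338820*4738628 = 15821425938960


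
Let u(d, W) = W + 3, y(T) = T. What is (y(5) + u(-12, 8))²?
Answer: 256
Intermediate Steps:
u(d, W) = 3 + W
(y(5) + u(-12, 8))² = (5 + (3 + 8))² = (5 + 11)² = 16² = 256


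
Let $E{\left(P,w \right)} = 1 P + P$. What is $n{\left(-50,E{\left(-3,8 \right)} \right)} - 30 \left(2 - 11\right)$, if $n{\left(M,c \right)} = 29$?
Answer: $299$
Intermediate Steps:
$E{\left(P,w \right)} = 2 P$ ($E{\left(P,w \right)} = P + P = 2 P$)
$n{\left(-50,E{\left(-3,8 \right)} \right)} - 30 \left(2 - 11\right) = 29 - 30 \left(2 - 11\right) = 29 - -270 = 29 + 270 = 299$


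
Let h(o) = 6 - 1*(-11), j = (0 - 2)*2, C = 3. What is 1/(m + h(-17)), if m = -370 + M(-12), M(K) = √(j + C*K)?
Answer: -353/124649 - 2*I*√10/124649 ≈ -0.002832 - 5.0739e-5*I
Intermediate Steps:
j = -4 (j = -2*2 = -4)
h(o) = 17 (h(o) = 6 + 11 = 17)
M(K) = √(-4 + 3*K)
m = -370 + 2*I*√10 (m = -370 + √(-4 + 3*(-12)) = -370 + √(-4 - 36) = -370 + √(-40) = -370 + 2*I*√10 ≈ -370.0 + 6.3246*I)
1/(m + h(-17)) = 1/((-370 + 2*I*√10) + 17) = 1/(-353 + 2*I*√10)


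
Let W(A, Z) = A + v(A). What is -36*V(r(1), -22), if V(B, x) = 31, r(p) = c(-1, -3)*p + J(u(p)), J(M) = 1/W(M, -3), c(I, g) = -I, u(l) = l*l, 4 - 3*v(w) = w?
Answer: -1116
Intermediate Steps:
v(w) = 4/3 - w/3
W(A, Z) = 4/3 + 2*A/3 (W(A, Z) = A + (4/3 - A/3) = 4/3 + 2*A/3)
u(l) = l²
J(M) = 1/(4/3 + 2*M/3)
r(p) = p + 3/(2*(2 + p²)) (r(p) = (-1*(-1))*p + 3/(2*(2 + p²)) = 1*p + 3/(2*(2 + p²)) = p + 3/(2*(2 + p²)))
-36*V(r(1), -22) = -36*31 = -1116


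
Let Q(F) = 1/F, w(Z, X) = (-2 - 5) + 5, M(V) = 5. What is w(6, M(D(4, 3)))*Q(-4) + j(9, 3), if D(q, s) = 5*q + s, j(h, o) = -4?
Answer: -7/2 ≈ -3.5000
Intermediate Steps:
D(q, s) = s + 5*q
w(Z, X) = -2 (w(Z, X) = -7 + 5 = -2)
w(6, M(D(4, 3)))*Q(-4) + j(9, 3) = -2/(-4) - 4 = -2*(-¼) - 4 = ½ - 4 = -7/2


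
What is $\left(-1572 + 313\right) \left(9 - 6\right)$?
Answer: $-3777$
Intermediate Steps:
$\left(-1572 + 313\right) \left(9 - 6\right) = - 1259 \left(9 - 6\right) = \left(-1259\right) 3 = -3777$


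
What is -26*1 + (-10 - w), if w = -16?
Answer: -20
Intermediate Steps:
-26*1 + (-10 - w) = -26*1 + (-10 - 1*(-16)) = -26 + (-10 + 16) = -26 + 6 = -20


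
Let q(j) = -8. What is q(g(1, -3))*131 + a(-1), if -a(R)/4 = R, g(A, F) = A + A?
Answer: -1044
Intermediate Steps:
g(A, F) = 2*A
a(R) = -4*R
q(g(1, -3))*131 + a(-1) = -8*131 - 4*(-1) = -1048 + 4 = -1044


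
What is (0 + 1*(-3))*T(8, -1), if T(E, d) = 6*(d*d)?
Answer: -18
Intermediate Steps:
T(E, d) = 6*d**2
(0 + 1*(-3))*T(8, -1) = (0 + 1*(-3))*(6*(-1)**2) = (0 - 3)*(6*1) = -3*6 = -18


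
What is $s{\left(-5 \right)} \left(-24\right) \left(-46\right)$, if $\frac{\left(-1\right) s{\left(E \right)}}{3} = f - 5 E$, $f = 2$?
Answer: $-89424$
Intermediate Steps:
$s{\left(E \right)} = -6 + 15 E$ ($s{\left(E \right)} = - 3 \left(2 - 5 E\right) = -6 + 15 E$)
$s{\left(-5 \right)} \left(-24\right) \left(-46\right) = \left(-6 + 15 \left(-5\right)\right) \left(-24\right) \left(-46\right) = \left(-6 - 75\right) \left(-24\right) \left(-46\right) = \left(-81\right) \left(-24\right) \left(-46\right) = 1944 \left(-46\right) = -89424$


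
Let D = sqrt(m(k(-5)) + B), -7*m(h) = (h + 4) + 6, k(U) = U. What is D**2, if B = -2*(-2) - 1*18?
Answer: -103/7 ≈ -14.714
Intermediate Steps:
B = -14 (B = 4 - 18 = -14)
m(h) = -10/7 - h/7 (m(h) = -((h + 4) + 6)/7 = -((4 + h) + 6)/7 = -(10 + h)/7 = -10/7 - h/7)
D = I*sqrt(721)/7 (D = sqrt((-10/7 - 1/7*(-5)) - 14) = sqrt((-10/7 + 5/7) - 14) = sqrt(-5/7 - 14) = sqrt(-103/7) = I*sqrt(721)/7 ≈ 3.8359*I)
D**2 = (I*sqrt(721)/7)**2 = -103/7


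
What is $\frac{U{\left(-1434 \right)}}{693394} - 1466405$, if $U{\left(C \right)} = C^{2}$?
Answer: $- \frac{508397186107}{346697} \approx -1.4664 \cdot 10^{6}$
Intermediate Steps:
$\frac{U{\left(-1434 \right)}}{693394} - 1466405 = \frac{\left(-1434\right)^{2}}{693394} - 1466405 = 2056356 \cdot \frac{1}{693394} - 1466405 = \frac{1028178}{346697} - 1466405 = - \frac{508397186107}{346697}$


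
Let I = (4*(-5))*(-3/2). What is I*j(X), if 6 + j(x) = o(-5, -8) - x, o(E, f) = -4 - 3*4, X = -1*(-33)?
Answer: -1650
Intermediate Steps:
X = 33
o(E, f) = -16 (o(E, f) = -4 - 12 = -16)
j(x) = -22 - x (j(x) = -6 + (-16 - x) = -22 - x)
I = 30 (I = -(-60)/2 = -20*(-3/2) = 30)
I*j(X) = 30*(-22 - 1*33) = 30*(-22 - 33) = 30*(-55) = -1650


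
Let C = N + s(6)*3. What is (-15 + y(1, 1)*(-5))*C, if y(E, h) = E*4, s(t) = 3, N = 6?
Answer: -525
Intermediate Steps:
y(E, h) = 4*E
C = 15 (C = 6 + 3*3 = 6 + 9 = 15)
(-15 + y(1, 1)*(-5))*C = (-15 + (4*1)*(-5))*15 = (-15 + 4*(-5))*15 = (-15 - 20)*15 = -35*15 = -525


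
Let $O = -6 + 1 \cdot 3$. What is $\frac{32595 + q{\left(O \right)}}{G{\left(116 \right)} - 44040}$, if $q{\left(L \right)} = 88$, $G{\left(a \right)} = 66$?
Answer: $- \frac{4669}{6282} \approx -0.74323$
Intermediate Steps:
$O = -3$ ($O = -6 + 3 = -3$)
$\frac{32595 + q{\left(O \right)}}{G{\left(116 \right)} - 44040} = \frac{32595 + 88}{66 - 44040} = \frac{32683}{-43974} = 32683 \left(- \frac{1}{43974}\right) = - \frac{4669}{6282}$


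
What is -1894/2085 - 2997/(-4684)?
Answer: -2622751/9766140 ≈ -0.26856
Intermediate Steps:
-1894/2085 - 2997/(-4684) = -1894*1/2085 - 2997*(-1/4684) = -1894/2085 + 2997/4684 = -2622751/9766140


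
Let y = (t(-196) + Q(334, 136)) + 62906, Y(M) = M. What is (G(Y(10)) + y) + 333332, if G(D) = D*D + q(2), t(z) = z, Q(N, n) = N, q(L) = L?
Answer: 396478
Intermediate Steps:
y = 63044 (y = (-196 + 334) + 62906 = 138 + 62906 = 63044)
G(D) = 2 + D² (G(D) = D*D + 2 = D² + 2 = 2 + D²)
(G(Y(10)) + y) + 333332 = ((2 + 10²) + 63044) + 333332 = ((2 + 100) + 63044) + 333332 = (102 + 63044) + 333332 = 63146 + 333332 = 396478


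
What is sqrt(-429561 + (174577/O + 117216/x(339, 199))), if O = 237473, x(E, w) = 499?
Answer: 2*I*sqrt(1507148769215517055378)/118499027 ≈ 655.23*I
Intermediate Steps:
sqrt(-429561 + (174577/O + 117216/x(339, 199))) = sqrt(-429561 + (174577/237473 + 117216/499)) = sqrt(-429561 + 27922749091/118499027) = sqrt(-50874637788056/118499027) = 2*I*sqrt(1507148769215517055378)/118499027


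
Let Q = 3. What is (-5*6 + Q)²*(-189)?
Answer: -137781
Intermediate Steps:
(-5*6 + Q)²*(-189) = (-5*6 + 3)²*(-189) = (-30 + 3)²*(-189) = (-27)²*(-189) = 729*(-189) = -137781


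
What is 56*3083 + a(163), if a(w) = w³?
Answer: 4503395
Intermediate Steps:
56*3083 + a(163) = 56*3083 + 163³ = 172648 + 4330747 = 4503395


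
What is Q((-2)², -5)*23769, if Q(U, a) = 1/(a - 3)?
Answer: -23769/8 ≈ -2971.1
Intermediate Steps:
Q(U, a) = 1/(-3 + a)
Q((-2)², -5)*23769 = 23769/(-3 - 5) = 23769/(-8) = -⅛*23769 = -23769/8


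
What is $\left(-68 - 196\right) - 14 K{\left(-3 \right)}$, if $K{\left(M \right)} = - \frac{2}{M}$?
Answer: $- \frac{820}{3} \approx -273.33$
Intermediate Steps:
$\left(-68 - 196\right) - 14 K{\left(-3 \right)} = \left(-68 - 196\right) - 14 \left(- \frac{2}{-3}\right) = -264 - 14 \left(\left(-2\right) \left(- \frac{1}{3}\right)\right) = -264 - \frac{28}{3} = - \frac{820}{3}$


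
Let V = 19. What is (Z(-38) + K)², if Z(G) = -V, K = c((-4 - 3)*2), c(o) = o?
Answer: 1089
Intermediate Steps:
K = -14 (K = (-4 - 3)*2 = -7*2 = -14)
Z(G) = -19 (Z(G) = -1*19 = -19)
(Z(-38) + K)² = (-19 - 14)² = (-33)² = 1089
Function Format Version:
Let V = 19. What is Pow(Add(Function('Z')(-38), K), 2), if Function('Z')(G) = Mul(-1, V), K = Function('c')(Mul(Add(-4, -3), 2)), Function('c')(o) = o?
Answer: 1089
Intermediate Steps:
K = -14 (K = Mul(Add(-4, -3), 2) = Mul(-7, 2) = -14)
Function('Z')(G) = -19 (Function('Z')(G) = Mul(-1, 19) = -19)
Pow(Add(Function('Z')(-38), K), 2) = Pow(Add(-19, -14), 2) = Pow(-33, 2) = 1089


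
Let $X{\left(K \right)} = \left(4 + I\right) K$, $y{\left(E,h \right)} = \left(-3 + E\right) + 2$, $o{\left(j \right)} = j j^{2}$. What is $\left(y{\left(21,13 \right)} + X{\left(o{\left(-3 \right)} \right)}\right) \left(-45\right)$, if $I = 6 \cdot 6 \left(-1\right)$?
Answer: $-39780$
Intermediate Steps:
$o{\left(j \right)} = j^{3}$
$I = -36$ ($I = 36 \left(-1\right) = -36$)
$y{\left(E,h \right)} = -1 + E$
$X{\left(K \right)} = - 32 K$ ($X{\left(K \right)} = \left(4 - 36\right) K = - 32 K$)
$\left(y{\left(21,13 \right)} + X{\left(o{\left(-3 \right)} \right)}\right) \left(-45\right) = \left(\left(-1 + 21\right) - 32 \left(-3\right)^{3}\right) \left(-45\right) = \left(20 - -864\right) \left(-45\right) = \left(20 + 864\right) \left(-45\right) = 884 \left(-45\right) = -39780$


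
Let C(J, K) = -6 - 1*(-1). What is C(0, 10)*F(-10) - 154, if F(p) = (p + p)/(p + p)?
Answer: -159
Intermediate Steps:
C(J, K) = -5 (C(J, K) = -6 + 1 = -5)
F(p) = 1 (F(p) = (2*p)/((2*p)) = (2*p)*(1/(2*p)) = 1)
C(0, 10)*F(-10) - 154 = -5*1 - 154 = -5 - 154 = -159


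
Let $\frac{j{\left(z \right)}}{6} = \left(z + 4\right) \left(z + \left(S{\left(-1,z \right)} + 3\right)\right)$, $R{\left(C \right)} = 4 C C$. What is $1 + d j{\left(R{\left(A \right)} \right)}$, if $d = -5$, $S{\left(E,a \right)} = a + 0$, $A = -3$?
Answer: $-89999$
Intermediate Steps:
$R{\left(C \right)} = 4 C^{2}$
$S{\left(E,a \right)} = a$
$j{\left(z \right)} = 6 \left(3 + 2 z\right) \left(4 + z\right)$ ($j{\left(z \right)} = 6 \left(z + 4\right) \left(z + \left(z + 3\right)\right) = 6 \left(4 + z\right) \left(z + \left(3 + z\right)\right) = 6 \left(4 + z\right) \left(3 + 2 z\right) = 6 \left(3 + 2 z\right) \left(4 + z\right)$)
$1 + d j{\left(R{\left(A \right)} \right)} = 1 - 5 \left(72 + 12 \left(4 \left(-3\right)^{2}\right)^{2} + 66 \cdot 4 \left(-3\right)^{2}\right) = 1 - 5 \left(72 + 12 \left(4 \cdot 9\right)^{2} + 66 \cdot 4 \cdot 9\right) = 1 - 5 \left(72 + 12 \cdot 36^{2} + 66 \cdot 36\right) = 1 - 5 \left(72 + 12 \cdot 1296 + 2376\right) = 1 - 5 \left(72 + 15552 + 2376\right) = 1 - 90000 = -89999$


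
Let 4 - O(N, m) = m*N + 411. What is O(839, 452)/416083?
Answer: -379635/416083 ≈ -0.91240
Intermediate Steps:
O(N, m) = -407 - N*m (O(N, m) = 4 - (m*N + 411) = 4 - (N*m + 411) = 4 - (411 + N*m) = 4 + (-411 - N*m) = -407 - N*m)
O(839, 452)/416083 = (-407 - 1*839*452)/416083 = (-407 - 379228)*(1/416083) = -379635*1/416083 = -379635/416083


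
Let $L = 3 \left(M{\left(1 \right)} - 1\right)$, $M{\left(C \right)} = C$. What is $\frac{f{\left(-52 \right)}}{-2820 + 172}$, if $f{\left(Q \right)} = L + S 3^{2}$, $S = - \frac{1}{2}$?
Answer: $\frac{9}{5296} \approx 0.0016994$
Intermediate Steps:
$S = - \frac{1}{2}$ ($S = \left(-1\right) \frac{1}{2} = - \frac{1}{2} \approx -0.5$)
$L = 0$ ($L = 3 \left(1 - 1\right) = 3 \cdot 0 = 0$)
$f{\left(Q \right)} = - \frac{9}{2}$ ($f{\left(Q \right)} = 0 - \frac{3^{2}}{2} = 0 - \frac{9}{2} = - \frac{9}{2}$)
$\frac{f{\left(-52 \right)}}{-2820 + 172} = - \frac{9}{2 \left(-2820 + 172\right)} = - \frac{9}{2 \left(-2648\right)} = \left(- \frac{9}{2}\right) \left(- \frac{1}{2648}\right) = \frac{9}{5296}$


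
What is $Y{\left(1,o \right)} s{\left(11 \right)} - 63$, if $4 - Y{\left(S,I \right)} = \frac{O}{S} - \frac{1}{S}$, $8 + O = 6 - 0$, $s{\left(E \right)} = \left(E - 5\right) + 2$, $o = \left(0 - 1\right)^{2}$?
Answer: $-7$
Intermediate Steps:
$o = 1$ ($o = \left(-1\right)^{2} = 1$)
$s{\left(E \right)} = -3 + E$ ($s{\left(E \right)} = \left(-5 + E\right) + 2 = -3 + E$)
$O = -2$ ($O = -8 + \left(6 - 0\right) = -8 + \left(6 + 0\right) = -8 + 6 = -2$)
$Y{\left(S,I \right)} = 4 + \frac{3}{S}$ ($Y{\left(S,I \right)} = 4 - \left(- \frac{2}{S} - \frac{1}{S}\right) = 4 - - \frac{3}{S} = 4 + \frac{3}{S}$)
$Y{\left(1,o \right)} s{\left(11 \right)} - 63 = \left(4 + \frac{3}{1}\right) \left(-3 + 11\right) - 63 = \left(4 + 3 \cdot 1\right) 8 - 63 = \left(4 + 3\right) 8 - 63 = 7 \cdot 8 - 63 = 56 - 63 = -7$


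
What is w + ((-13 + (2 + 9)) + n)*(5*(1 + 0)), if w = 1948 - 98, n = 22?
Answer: 1950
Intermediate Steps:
w = 1850
w + ((-13 + (2 + 9)) + n)*(5*(1 + 0)) = 1850 + ((-13 + (2 + 9)) + 22)*(5*(1 + 0)) = 1850 + ((-13 + 11) + 22)*(5*1) = 1850 + (-2 + 22)*5 = 1850 + 20*5 = 1850 + 100 = 1950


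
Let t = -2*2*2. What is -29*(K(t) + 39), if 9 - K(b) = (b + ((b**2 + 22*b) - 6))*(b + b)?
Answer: 57072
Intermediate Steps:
t = -8 (t = -4*2 = -8)
K(b) = 9 - 2*b*(-6 + b**2 + 23*b) (K(b) = 9 - (b + ((b**2 + 22*b) - 6))*(b + b) = 9 - (b + (-6 + b**2 + 22*b))*2*b = 9 - (-6 + b**2 + 23*b)*2*b = 9 - 2*b*(-6 + b**2 + 23*b))
-29*(K(t) + 39) = -29*((9 - 46*(-8)**2 - 2*(-8)**3 + 12*(-8)) + 39) = -29*((9 - 46*64 - 2*(-512) - 96) + 39) = -29*((9 - 2944 + 1024 - 96) + 39) = -29*(-2007 + 39) = -29*(-1968) = 57072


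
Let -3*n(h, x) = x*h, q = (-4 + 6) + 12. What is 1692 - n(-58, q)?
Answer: 4264/3 ≈ 1421.3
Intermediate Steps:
q = 14 (q = 2 + 12 = 14)
n(h, x) = -h*x/3 (n(h, x) = -x*h/3 = -h*x/3)
1692 - n(-58, q) = 1692 - (-1)*(-58)*14/3 = 1692 - 1*812/3 = 1692 - 812/3 = 4264/3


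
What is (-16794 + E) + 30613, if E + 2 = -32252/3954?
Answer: 27300083/1977 ≈ 13809.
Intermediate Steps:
E = -20080/1977 (E = -2 - 32252/3954 = -2 - 32252*1/3954 = -2 - 16126/1977 = -20080/1977 ≈ -10.157)
(-16794 + E) + 30613 = (-16794 - 20080/1977) + 30613 = -33221818/1977 + 30613 = 27300083/1977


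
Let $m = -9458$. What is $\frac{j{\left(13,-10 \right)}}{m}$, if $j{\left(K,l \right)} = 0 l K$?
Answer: $0$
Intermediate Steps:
$j{\left(K,l \right)} = 0$ ($j{\left(K,l \right)} = 0 K = 0$)
$\frac{j{\left(13,-10 \right)}}{m} = \frac{0}{-9458} = 0 \left(- \frac{1}{9458}\right) = 0$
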